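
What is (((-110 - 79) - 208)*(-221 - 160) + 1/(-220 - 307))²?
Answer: 6354072771903844/277729 ≈ 2.2879e+10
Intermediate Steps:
(((-110 - 79) - 208)*(-221 - 160) + 1/(-220 - 307))² = ((-189 - 208)*(-381) + 1/(-527))² = (-397*(-381) - 1/527)² = (151257 - 1/527)² = (79712438/527)² = 6354072771903844/277729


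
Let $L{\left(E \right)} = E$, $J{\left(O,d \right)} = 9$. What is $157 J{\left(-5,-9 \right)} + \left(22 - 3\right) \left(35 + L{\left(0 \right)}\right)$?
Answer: $2078$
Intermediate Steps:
$157 J{\left(-5,-9 \right)} + \left(22 - 3\right) \left(35 + L{\left(0 \right)}\right) = 157 \cdot 9 + \left(22 - 3\right) \left(35 + 0\right) = 1413 + 19 \cdot 35 = 1413 + 665 = 2078$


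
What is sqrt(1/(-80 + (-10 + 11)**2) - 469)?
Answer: 2*I*sqrt(731777)/79 ≈ 21.657*I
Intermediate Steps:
sqrt(1/(-80 + (-10 + 11)**2) - 469) = sqrt(1/(-80 + 1**2) - 469) = sqrt(1/(-80 + 1) - 469) = sqrt(1/(-79) - 469) = sqrt(-1/79 - 469) = sqrt(-37052/79) = 2*I*sqrt(731777)/79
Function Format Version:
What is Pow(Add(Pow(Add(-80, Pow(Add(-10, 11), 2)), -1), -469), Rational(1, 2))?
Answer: Mul(Rational(2, 79), I, Pow(731777, Rational(1, 2))) ≈ Mul(21.657, I)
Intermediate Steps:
Pow(Add(Pow(Add(-80, Pow(Add(-10, 11), 2)), -1), -469), Rational(1, 2)) = Pow(Add(Pow(Add(-80, Pow(1, 2)), -1), -469), Rational(1, 2)) = Pow(Add(Pow(Add(-80, 1), -1), -469), Rational(1, 2)) = Pow(Add(Pow(-79, -1), -469), Rational(1, 2)) = Pow(Add(Rational(-1, 79), -469), Rational(1, 2)) = Pow(Rational(-37052, 79), Rational(1, 2)) = Mul(Rational(2, 79), I, Pow(731777, Rational(1, 2)))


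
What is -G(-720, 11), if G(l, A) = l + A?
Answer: 709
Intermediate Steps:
G(l, A) = A + l
-G(-720, 11) = -(11 - 720) = -1*(-709) = 709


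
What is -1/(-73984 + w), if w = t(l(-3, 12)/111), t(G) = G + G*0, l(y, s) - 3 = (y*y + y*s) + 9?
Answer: 37/2737413 ≈ 1.3516e-5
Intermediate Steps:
l(y, s) = 12 + y² + s*y (l(y, s) = 3 + ((y*y + y*s) + 9) = 3 + ((y² + s*y) + 9) = 3 + (9 + y² + s*y) = 12 + y² + s*y)
t(G) = G (t(G) = G + 0 = G)
w = -5/37 (w = (12 + (-3)² + 12*(-3))/111 = (12 + 9 - 36)*(1/111) = -15*1/111 = -5/37 ≈ -0.13514)
-1/(-73984 + w) = -1/(-73984 - 5/37) = -1/(-2737413/37) = -1*(-37/2737413) = 37/2737413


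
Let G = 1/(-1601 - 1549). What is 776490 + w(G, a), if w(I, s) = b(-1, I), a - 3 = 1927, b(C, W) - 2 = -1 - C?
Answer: 776492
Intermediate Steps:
G = -1/3150 (G = 1/(-3150) = -1/3150 ≈ -0.00031746)
b(C, W) = 1 - C (b(C, W) = 2 + (-1 - C) = 1 - C)
a = 1930 (a = 3 + 1927 = 1930)
w(I, s) = 2 (w(I, s) = 1 - 1*(-1) = 1 + 1 = 2)
776490 + w(G, a) = 776490 + 2 = 776492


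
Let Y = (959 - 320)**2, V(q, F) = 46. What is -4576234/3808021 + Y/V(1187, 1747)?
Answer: 1554684435977/175168966 ≈ 8875.3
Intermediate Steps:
Y = 408321 (Y = 639**2 = 408321)
-4576234/3808021 + Y/V(1187, 1747) = -4576234/3808021 + 408321/46 = 1554684435977/175168966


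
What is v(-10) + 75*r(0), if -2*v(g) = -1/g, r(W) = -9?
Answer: -13501/20 ≈ -675.05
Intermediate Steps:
v(g) = 1/(2*g) (v(g) = -(-1)/(2*g) = 1/(2*g))
v(-10) + 75*r(0) = (1/2)/(-10) + 75*(-9) = (1/2)*(-1/10) - 675 = -1/20 - 675 = -13501/20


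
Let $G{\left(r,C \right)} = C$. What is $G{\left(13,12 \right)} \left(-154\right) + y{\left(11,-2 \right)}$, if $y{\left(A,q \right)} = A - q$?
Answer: $-1835$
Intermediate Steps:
$G{\left(13,12 \right)} \left(-154\right) + y{\left(11,-2 \right)} = 12 \left(-154\right) + \left(11 - -2\right) = -1848 + \left(11 + 2\right) = -1848 + 13 = -1835$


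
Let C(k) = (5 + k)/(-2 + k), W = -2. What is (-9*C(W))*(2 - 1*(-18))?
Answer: 135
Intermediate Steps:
C(k) = (5 + k)/(-2 + k)
(-9*C(W))*(2 - 1*(-18)) = (-9*(5 - 2)/(-2 - 2))*(2 - 1*(-18)) = (-9*3/(-4))*(2 + 18) = -(-9)*3/4*20 = -9*(-¾)*20 = (27/4)*20 = 135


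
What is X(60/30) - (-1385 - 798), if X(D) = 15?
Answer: 2198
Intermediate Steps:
X(60/30) - (-1385 - 798) = 15 - (-1385 - 798) = 15 - 1*(-2183) = 15 + 2183 = 2198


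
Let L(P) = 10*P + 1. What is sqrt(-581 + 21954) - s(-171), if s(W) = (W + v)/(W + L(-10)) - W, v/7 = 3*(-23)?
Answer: -7804/45 + sqrt(21373) ≈ -27.227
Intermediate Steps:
v = -483 (v = 7*(3*(-23)) = 7*(-69) = -483)
L(P) = 1 + 10*P
s(W) = -W + (-483 + W)/(-99 + W) (s(W) = (W - 483)/(W + (1 + 10*(-10))) - W = (-483 + W)/(W + (1 - 100)) - W = (-483 + W)/(W - 99) - W = (-483 + W)/(-99 + W) - W = -W + (-483 + W)/(-99 + W))
sqrt(-581 + 21954) - s(-171) = sqrt(-581 + 21954) - (-483 - 1*(-171)**2 + 100*(-171))/(-99 - 171) = sqrt(21373) - (-483 - 1*29241 - 17100)/(-270) = sqrt(21373) - (-1)*(-483 - 29241 - 17100)/270 = sqrt(21373) - (-1)*(-46824)/270 = sqrt(21373) - 1*7804/45 = sqrt(21373) - 7804/45 = -7804/45 + sqrt(21373)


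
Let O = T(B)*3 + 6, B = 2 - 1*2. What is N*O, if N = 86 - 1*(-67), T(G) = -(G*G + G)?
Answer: 918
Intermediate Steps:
B = 0 (B = 2 - 2 = 0)
T(G) = -G - G**2 (T(G) = -(G**2 + G) = -(G + G**2) = -G - G**2)
N = 153 (N = 86 + 67 = 153)
O = 6 (O = -1*0*(1 + 0)*3 + 6 = -1*0*1*3 + 6 = 0*3 + 6 = 0 + 6 = 6)
N*O = 153*6 = 918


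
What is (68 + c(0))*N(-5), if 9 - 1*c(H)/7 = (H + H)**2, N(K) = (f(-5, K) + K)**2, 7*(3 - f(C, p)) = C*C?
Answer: 199251/49 ≈ 4066.3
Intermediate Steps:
f(C, p) = 3 - C**2/7 (f(C, p) = 3 - C*C/7 = 3 - C**2/7)
N(K) = (-4/7 + K)**2 (N(K) = ((3 - 1/7*(-5)**2) + K)**2 = ((3 - 1/7*25) + K)**2 = ((3 - 25/7) + K)**2 = (-4/7 + K)**2)
c(H) = 63 - 28*H**2 (c(H) = 63 - 7*(H + H)**2 = 63 - 7*4*H**2 = 63 - 28*H**2)
(68 + c(0))*N(-5) = (68 + (63 - 28*0**2))*((-4 + 7*(-5))**2/49) = (68 + (63 - 28*0))*((-4 - 35)**2/49) = (68 + (63 + 0))*((1/49)*(-39)**2) = (68 + 63)*((1/49)*1521) = 131*(1521/49) = 199251/49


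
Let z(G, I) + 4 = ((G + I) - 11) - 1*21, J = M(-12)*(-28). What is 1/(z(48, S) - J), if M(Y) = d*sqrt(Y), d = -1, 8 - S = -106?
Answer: 3/602 + 2*I*sqrt(3)/903 ≈ 0.0049834 + 0.0038362*I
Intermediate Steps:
S = 114 (S = 8 - 1*(-106) = 8 + 106 = 114)
M(Y) = -sqrt(Y)
J = 56*I*sqrt(3) (J = -sqrt(-12)*(-28) = -2*I*sqrt(3)*(-28) = 56*I*sqrt(3) ≈ 96.995*I)
z(G, I) = -36 + G + I (z(G, I) = -4 + (((G + I) - 11) - 1*21) = -4 + ((-11 + G + I) - 21) = -4 + (-32 + G + I) = -36 + G + I)
1/(z(48, S) - J) = 1/((-36 + 48 + 114) - 56*I*sqrt(3)) = 1/(126 - 56*I*sqrt(3))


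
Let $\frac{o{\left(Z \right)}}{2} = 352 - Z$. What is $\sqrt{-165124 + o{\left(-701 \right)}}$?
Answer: $i \sqrt{163018} \approx 403.75 i$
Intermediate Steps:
$o{\left(Z \right)} = 704 - 2 Z$ ($o{\left(Z \right)} = 2 \left(352 - Z\right) = 704 - 2 Z$)
$\sqrt{-165124 + o{\left(-701 \right)}} = \sqrt{-165124 + \left(704 - -1402\right)} = \sqrt{-165124 + \left(704 + 1402\right)} = \sqrt{-165124 + 2106} = \sqrt{-163018} = i \sqrt{163018}$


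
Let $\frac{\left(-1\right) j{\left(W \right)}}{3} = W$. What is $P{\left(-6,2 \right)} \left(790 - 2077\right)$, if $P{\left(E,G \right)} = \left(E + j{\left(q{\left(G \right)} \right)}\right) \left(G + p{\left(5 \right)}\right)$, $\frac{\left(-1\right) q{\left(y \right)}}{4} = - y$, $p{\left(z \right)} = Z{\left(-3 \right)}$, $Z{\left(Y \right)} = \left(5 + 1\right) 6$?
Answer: $1467180$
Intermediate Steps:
$Z{\left(Y \right)} = 36$ ($Z{\left(Y \right)} = 6 \cdot 6 = 36$)
$p{\left(z \right)} = 36$
$q{\left(y \right)} = 4 y$ ($q{\left(y \right)} = - 4 \left(- y\right) = 4 y$)
$j{\left(W \right)} = - 3 W$
$P{\left(E,G \right)} = \left(36 + G\right) \left(E - 12 G\right)$ ($P{\left(E,G \right)} = \left(E - 3 \cdot 4 G\right) \left(G + 36\right) = \left(E - 12 G\right) \left(36 + G\right) = \left(36 + G\right) \left(E - 12 G\right)$)
$P{\left(-6,2 \right)} \left(790 - 2077\right) = \left(\left(-432\right) 2 - 12 \cdot 2^{2} + 36 \left(-6\right) - 12\right) \left(790 - 2077\right) = \left(-864 - 48 - 216 - 12\right) \left(-1287\right) = \left(-1140\right) \left(-1287\right) = 1467180$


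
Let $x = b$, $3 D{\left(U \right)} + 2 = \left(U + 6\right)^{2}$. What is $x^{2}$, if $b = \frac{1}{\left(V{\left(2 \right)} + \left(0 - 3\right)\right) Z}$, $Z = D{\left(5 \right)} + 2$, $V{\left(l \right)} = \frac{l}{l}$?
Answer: $\frac{9}{62500} \approx 0.000144$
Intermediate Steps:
$V{\left(l \right)} = 1$
$D{\left(U \right)} = - \frac{2}{3} + \frac{\left(6 + U\right)^{2}}{3}$ ($D{\left(U \right)} = - \frac{2}{3} + \frac{\left(U + 6\right)^{2}}{3} = - \frac{2}{3} + \frac{\left(6 + U\right)^{2}}{3}$)
$Z = \frac{125}{3}$ ($Z = \left(- \frac{2}{3} + \frac{\left(6 + 5\right)^{2}}{3}\right) + 2 = \left(- \frac{2}{3} + \frac{11^{2}}{3}\right) + 2 = \left(- \frac{2}{3} + \frac{1}{3} \cdot 121\right) + 2 = \left(- \frac{2}{3} + \frac{121}{3}\right) + 2 = \frac{119}{3} + 2 = \frac{125}{3} \approx 41.667$)
$b = - \frac{3}{250}$ ($b = \frac{1}{\left(1 + \left(0 - 3\right)\right) \frac{125}{3}} = \frac{1}{\left(1 - 3\right) \frac{125}{3}} = \frac{1}{\left(-2\right) \frac{125}{3}} = \frac{1}{- \frac{250}{3}} = - \frac{3}{250} \approx -0.012$)
$x = - \frac{3}{250} \approx -0.012$
$x^{2} = \left(- \frac{3}{250}\right)^{2} = \frac{9}{62500}$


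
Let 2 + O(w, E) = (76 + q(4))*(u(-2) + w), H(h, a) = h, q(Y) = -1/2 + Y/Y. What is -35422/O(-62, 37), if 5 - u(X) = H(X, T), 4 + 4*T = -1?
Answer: 70844/8419 ≈ 8.4148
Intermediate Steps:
q(Y) = 1/2 (q(Y) = -1*1/2 + 1 = -1/2 + 1 = 1/2)
T = -5/4 (T = -1 + (1/4)*(-1) = -1 - 1/4 = -5/4 ≈ -1.2500)
u(X) = 5 - X
O(w, E) = 1067/2 + 153*w/2 (O(w, E) = -2 + (76 + 1/2)*((5 - 1*(-2)) + w) = -2 + 153*((5 + 2) + w)/2 = -2 + 153*(7 + w)/2 = -2 + (1071/2 + 153*w/2) = 1067/2 + 153*w/2)
-35422/O(-62, 37) = -35422/(1067/2 + (153/2)*(-62)) = -35422/(1067/2 - 4743) = -35422/(-8419/2) = -35422*(-2/8419) = 70844/8419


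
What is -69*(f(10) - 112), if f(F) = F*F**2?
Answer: -61272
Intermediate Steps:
f(F) = F**3
-69*(f(10) - 112) = -69*(10**3 - 112) = -69*(1000 - 112) = -69*888 = -61272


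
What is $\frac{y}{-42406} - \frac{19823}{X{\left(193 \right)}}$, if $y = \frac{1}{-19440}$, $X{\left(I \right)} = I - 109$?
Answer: $- \frac{194542129079}{824372640} \approx -235.99$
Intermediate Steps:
$X{\left(I \right)} = -109 + I$
$y = - \frac{1}{19440} \approx -5.144 \cdot 10^{-5}$
$\frac{y}{-42406} - \frac{19823}{X{\left(193 \right)}} = - \frac{1}{19440 \left(-42406\right)} - \frac{19823}{-109 + 193} = \left(- \frac{1}{19440}\right) \left(- \frac{1}{42406}\right) - \frac{19823}{84} = \frac{1}{824372640} - \frac{19823}{84} = - \frac{194542129079}{824372640}$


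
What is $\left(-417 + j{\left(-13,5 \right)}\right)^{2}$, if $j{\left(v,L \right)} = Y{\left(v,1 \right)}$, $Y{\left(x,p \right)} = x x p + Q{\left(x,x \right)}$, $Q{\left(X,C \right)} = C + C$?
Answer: $75076$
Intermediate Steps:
$Q{\left(X,C \right)} = 2 C$
$Y{\left(x,p \right)} = 2 x + p x^{2}$ ($Y{\left(x,p \right)} = x x p + 2 x = x^{2} p + 2 x = p x^{2} + 2 x = 2 x + p x^{2}$)
$j{\left(v,L \right)} = v \left(2 + v\right)$ ($j{\left(v,L \right)} = v \left(2 + 1 v\right) = v \left(2 + v\right)$)
$\left(-417 + j{\left(-13,5 \right)}\right)^{2} = \left(-417 - 13 \left(2 - 13\right)\right)^{2} = \left(-417 - -143\right)^{2} = \left(-417 + 143\right)^{2} = \left(-274\right)^{2} = 75076$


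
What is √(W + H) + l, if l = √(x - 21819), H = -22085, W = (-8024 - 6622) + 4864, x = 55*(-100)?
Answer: I*(√27319 + √31867) ≈ 343.8*I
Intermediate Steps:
x = -5500
W = -9782 (W = -14646 + 4864 = -9782)
l = I*√27319 (l = √(-5500 - 21819) = √(-27319) = I*√27319 ≈ 165.28*I)
√(W + H) + l = √(-9782 - 22085) + I*√27319 = √(-31867) + I*√27319 = I*√31867 + I*√27319 = I*√27319 + I*√31867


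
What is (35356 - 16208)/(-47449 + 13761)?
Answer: -4787/8422 ≈ -0.56839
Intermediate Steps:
(35356 - 16208)/(-47449 + 13761) = 19148/(-33688) = 19148*(-1/33688) = -4787/8422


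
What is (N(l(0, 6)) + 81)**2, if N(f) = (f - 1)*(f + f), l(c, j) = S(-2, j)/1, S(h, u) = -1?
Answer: 7225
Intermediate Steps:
l(c, j) = -1 (l(c, j) = -1/1 = -1*1 = -1)
N(f) = 2*f*(-1 + f) (N(f) = (-1 + f)*(2*f) = 2*f*(-1 + f))
(N(l(0, 6)) + 81)**2 = (2*(-1)*(-1 - 1) + 81)**2 = (2*(-1)*(-2) + 81)**2 = (4 + 81)**2 = 85**2 = 7225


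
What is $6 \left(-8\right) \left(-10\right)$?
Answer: $480$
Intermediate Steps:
$6 \left(-8\right) \left(-10\right) = \left(-48\right) \left(-10\right) = 480$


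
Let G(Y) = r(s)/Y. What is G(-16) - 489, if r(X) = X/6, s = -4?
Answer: -11735/24 ≈ -488.96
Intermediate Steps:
r(X) = X/6 (r(X) = X*(1/6) = X/6)
G(Y) = -2/(3*Y) (G(Y) = ((1/6)*(-4))/Y = -2/(3*Y))
G(-16) - 489 = -2/3/(-16) - 489 = -2/3*(-1/16) - 489 = 1/24 - 489 = -11735/24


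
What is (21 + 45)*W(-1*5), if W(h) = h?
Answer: -330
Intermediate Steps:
(21 + 45)*W(-1*5) = (21 + 45)*(-1*5) = 66*(-5) = -330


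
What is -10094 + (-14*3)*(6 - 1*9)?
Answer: -9968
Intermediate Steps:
-10094 + (-14*3)*(6 - 1*9) = -10094 - 42*(6 - 9) = -10094 - 42*(-3) = -10094 + 126 = -9968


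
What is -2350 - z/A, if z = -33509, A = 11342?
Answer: -26620191/11342 ≈ -2347.0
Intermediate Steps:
-2350 - z/A = -2350 - (-33509)/11342 = -2350 - 1*(-33509/11342) = -2350 + 33509/11342 = -26620191/11342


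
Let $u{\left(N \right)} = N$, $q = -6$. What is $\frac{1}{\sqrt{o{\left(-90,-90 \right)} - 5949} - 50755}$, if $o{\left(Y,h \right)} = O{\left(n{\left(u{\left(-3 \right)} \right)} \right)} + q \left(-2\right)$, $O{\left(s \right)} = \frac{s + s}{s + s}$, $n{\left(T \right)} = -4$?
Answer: $- \frac{50755}{2576075961} - \frac{4 i \sqrt{371}}{2576075961} \approx -1.9702 \cdot 10^{-5} - 2.9908 \cdot 10^{-8} i$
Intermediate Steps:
$O{\left(s \right)} = 1$ ($O{\left(s \right)} = \frac{2 s}{2 s} = 2 s \frac{1}{2 s} = 1$)
$o{\left(Y,h \right)} = 13$ ($o{\left(Y,h \right)} = 1 - -12 = 1 + 12 = 13$)
$\frac{1}{\sqrt{o{\left(-90,-90 \right)} - 5949} - 50755} = \frac{1}{\sqrt{13 - 5949} - 50755} = \frac{1}{\sqrt{-5936} - 50755} = \frac{1}{4 i \sqrt{371} - 50755} = \frac{1}{-50755 + 4 i \sqrt{371}}$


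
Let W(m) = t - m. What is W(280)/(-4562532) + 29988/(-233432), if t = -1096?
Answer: -8531250449/66565060614 ≈ -0.12816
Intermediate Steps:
W(m) = -1096 - m
W(280)/(-4562532) + 29988/(-233432) = (-1096 - 1*280)/(-4562532) + 29988/(-233432) = (-1096 - 280)*(-1/4562532) + 29988*(-1/233432) = -1376*(-1/4562532) - 7497/58358 = 344/1140633 - 7497/58358 = -8531250449/66565060614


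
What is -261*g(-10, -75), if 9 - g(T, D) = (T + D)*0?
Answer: -2349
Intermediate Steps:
g(T, D) = 9 (g(T, D) = 9 - (T + D)*0 = 9 - (D + T)*0 = 9 - 1*0 = 9 + 0 = 9)
-261*g(-10, -75) = -261*9 = -2349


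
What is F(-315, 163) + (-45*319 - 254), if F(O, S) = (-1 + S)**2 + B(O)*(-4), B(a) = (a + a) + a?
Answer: 15415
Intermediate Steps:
B(a) = 3*a (B(a) = 2*a + a = 3*a)
F(O, S) = (-1 + S)**2 - 12*O (F(O, S) = (-1 + S)**2 + (3*O)*(-4) = (-1 + S)**2 - 12*O)
F(-315, 163) + (-45*319 - 254) = ((-1 + 163)**2 - 12*(-315)) + (-45*319 - 254) = (162**2 + 3780) + (-14355 - 254) = (26244 + 3780) - 14609 = 30024 - 14609 = 15415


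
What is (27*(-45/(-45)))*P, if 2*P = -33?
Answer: -891/2 ≈ -445.50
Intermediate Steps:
P = -33/2 (P = (1/2)*(-33) = -33/2 ≈ -16.500)
(27*(-45/(-45)))*P = (27*(-45/(-45)))*(-33/2) = (27*(-45*(-1/45)))*(-33/2) = (27*1)*(-33/2) = 27*(-33/2) = -891/2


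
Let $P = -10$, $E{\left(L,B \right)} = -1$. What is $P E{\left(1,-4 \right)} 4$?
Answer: $40$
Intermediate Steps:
$P E{\left(1,-4 \right)} 4 = \left(-10\right) \left(-1\right) 4 = 10 \cdot 4 = 40$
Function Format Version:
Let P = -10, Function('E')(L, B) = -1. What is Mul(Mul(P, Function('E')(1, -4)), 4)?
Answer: 40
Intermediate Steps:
Mul(Mul(P, Function('E')(1, -4)), 4) = Mul(Mul(-10, -1), 4) = Mul(10, 4) = 40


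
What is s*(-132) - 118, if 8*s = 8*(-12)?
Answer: 1466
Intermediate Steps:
s = -12 (s = (8*(-12))/8 = (⅛)*(-96) = -12)
s*(-132) - 118 = -12*(-132) - 118 = 1584 - 118 = 1466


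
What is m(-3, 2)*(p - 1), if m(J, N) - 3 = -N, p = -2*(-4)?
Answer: 7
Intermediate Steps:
p = 8
m(J, N) = 3 - N
m(-3, 2)*(p - 1) = (3 - 1*2)*(8 - 1) = (3 - 2)*7 = 1*7 = 7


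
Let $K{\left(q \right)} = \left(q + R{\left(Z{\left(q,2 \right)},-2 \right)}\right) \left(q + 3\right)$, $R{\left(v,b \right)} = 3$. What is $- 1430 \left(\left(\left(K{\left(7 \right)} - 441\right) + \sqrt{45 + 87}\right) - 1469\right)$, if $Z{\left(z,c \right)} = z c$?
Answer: $2588300 - 2860 \sqrt{33} \approx 2.5719 \cdot 10^{6}$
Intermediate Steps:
$Z{\left(z,c \right)} = c z$
$K{\left(q \right)} = \left(3 + q\right)^{2}$ ($K{\left(q \right)} = \left(q + 3\right) \left(q + 3\right) = \left(3 + q\right) \left(3 + q\right) = \left(3 + q\right)^{2}$)
$- 1430 \left(\left(\left(K{\left(7 \right)} - 441\right) + \sqrt{45 + 87}\right) - 1469\right) = - 1430 \left(\left(\left(\left(9 + 7^{2} + 6 \cdot 7\right) - 441\right) + \sqrt{45 + 87}\right) - 1469\right) = - 1430 \left(\left(\left(\left(9 + 49 + 42\right) - 441\right) + \sqrt{132}\right) - 1469\right) = - 1430 \left(\left(\left(100 - 441\right) + 2 \sqrt{33}\right) - 1469\right) = - 1430 \left(\left(-341 + 2 \sqrt{33}\right) - 1469\right) = - 1430 \left(-1810 + 2 \sqrt{33}\right) = 2588300 - 2860 \sqrt{33}$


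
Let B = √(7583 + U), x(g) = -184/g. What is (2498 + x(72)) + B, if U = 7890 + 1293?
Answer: 22459/9 + √16766 ≈ 2624.9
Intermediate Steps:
U = 9183
B = √16766 (B = √(7583 + 9183) = √16766 ≈ 129.48)
(2498 + x(72)) + B = (2498 - 184/72) + √16766 = (2498 - 184*1/72) + √16766 = (2498 - 23/9) + √16766 = 22459/9 + √16766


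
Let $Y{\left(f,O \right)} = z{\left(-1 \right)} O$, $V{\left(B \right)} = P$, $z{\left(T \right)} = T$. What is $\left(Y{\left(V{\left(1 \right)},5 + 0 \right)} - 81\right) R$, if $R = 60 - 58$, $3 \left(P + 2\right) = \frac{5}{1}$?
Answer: $-172$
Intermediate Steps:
$P = - \frac{1}{3}$ ($P = -2 + \frac{5 \cdot 1^{-1}}{3} = -2 + \frac{5 \cdot 1}{3} = -2 + \frac{1}{3} \cdot 5 = -2 + \frac{5}{3} = - \frac{1}{3} \approx -0.33333$)
$V{\left(B \right)} = - \frac{1}{3}$
$Y{\left(f,O \right)} = - O$
$R = 2$ ($R = 60 - 58 = 2$)
$\left(Y{\left(V{\left(1 \right)},5 + 0 \right)} - 81\right) R = \left(- (5 + 0) - 81\right) 2 = \left(\left(-1\right) 5 - 81\right) 2 = \left(-5 - 81\right) 2 = \left(-86\right) 2 = -172$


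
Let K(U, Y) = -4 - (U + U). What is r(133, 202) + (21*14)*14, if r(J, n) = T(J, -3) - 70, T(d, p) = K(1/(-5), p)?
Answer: 20212/5 ≈ 4042.4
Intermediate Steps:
K(U, Y) = -4 - 2*U
T(d, p) = -18/5 (T(d, p) = -4 - 2/(-5) = -4 - 2*(-1)/5 = -4 - 2*(-⅕) = -4 + ⅖ = -18/5)
r(J, n) = -368/5 (r(J, n) = -18/5 - 70 = -368/5)
r(133, 202) + (21*14)*14 = -368/5 + (21*14)*14 = -368/5 + 294*14 = -368/5 + 4116 = 20212/5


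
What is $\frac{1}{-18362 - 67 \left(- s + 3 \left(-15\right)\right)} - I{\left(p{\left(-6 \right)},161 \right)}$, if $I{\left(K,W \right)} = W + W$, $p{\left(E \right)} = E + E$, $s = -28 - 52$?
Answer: $- \frac{6667655}{20707} \approx -322.0$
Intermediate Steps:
$s = -80$
$p{\left(E \right)} = 2 E$
$I{\left(K,W \right)} = 2 W$
$\frac{1}{-18362 - 67 \left(- s + 3 \left(-15\right)\right)} - I{\left(p{\left(-6 \right)},161 \right)} = \frac{1}{-18362 - 67 \left(\left(-1\right) \left(-80\right) + 3 \left(-15\right)\right)} - 2 \cdot 161 = \frac{1}{-18362 - 67 \left(80 - 45\right)} - 322 = \frac{1}{-18362 - 2345} - 322 = \frac{1}{-20707} - 322 = - \frac{1}{20707} - 322 = - \frac{6667655}{20707}$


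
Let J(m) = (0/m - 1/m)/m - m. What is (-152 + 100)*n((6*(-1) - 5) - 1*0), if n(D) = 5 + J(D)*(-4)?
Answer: 245180/121 ≈ 2026.3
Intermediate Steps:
J(m) = -m - 1/m² (J(m) = (0 - 1/m)/m - m = (-1/m)/m - m = -1/m² - m = -m - 1/m²)
n(D) = 5 + 4*D + 4/D² (n(D) = 5 + (-D - 1/D²)*(-4) = 5 + (4*D + 4/D²) = 5 + 4*D + 4/D²)
(-152 + 100)*n((6*(-1) - 5) - 1*0) = (-152 + 100)*(5 + 4*((6*(-1) - 5) - 1*0) + 4/((6*(-1) - 5) - 1*0)²) = -52*(5 + 4*((-6 - 5) + 0) + 4/((-6 - 5) + 0)²) = -52*(5 + 4*(-11 + 0) + 4/(-11 + 0)²) = -52*(5 + 4*(-11) + 4/(-11)²) = -52*(5 - 44 + 4*(1/121)) = -52*(5 - 44 + 4/121) = -52*(-4715/121) = 245180/121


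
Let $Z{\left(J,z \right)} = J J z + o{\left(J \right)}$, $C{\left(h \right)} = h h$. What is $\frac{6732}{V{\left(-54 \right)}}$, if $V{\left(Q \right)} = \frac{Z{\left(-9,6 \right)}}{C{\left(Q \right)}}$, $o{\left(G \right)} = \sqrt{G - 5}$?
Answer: $\frac{4770214416}{118105} - \frac{9815256 i \sqrt{14}}{118105} \approx 40390.0 - 310.96 i$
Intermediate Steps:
$o{\left(G \right)} = \sqrt{-5 + G}$
$C{\left(h \right)} = h^{2}$
$Z{\left(J,z \right)} = \sqrt{-5 + J} + z J^{2}$ ($Z{\left(J,z \right)} = J J z + \sqrt{-5 + J} = J^{2} z + \sqrt{-5 + J} = z J^{2} + \sqrt{-5 + J} = \sqrt{-5 + J} + z J^{2}$)
$V{\left(Q \right)} = \frac{486 + i \sqrt{14}}{Q^{2}}$ ($V{\left(Q \right)} = \frac{\sqrt{-5 - 9} + 6 \left(-9\right)^{2}}{Q^{2}} = \frac{\sqrt{-14} + 6 \cdot 81}{Q^{2}} = \frac{i \sqrt{14} + 486}{Q^{2}} = \frac{486 + i \sqrt{14}}{Q^{2}}$)
$\frac{6732}{V{\left(-54 \right)}} = \frac{6732}{\frac{1}{2916} \left(486 + i \sqrt{14}\right)} = \frac{6732}{\frac{1}{6} + \frac{i \sqrt{14}}{2916}}$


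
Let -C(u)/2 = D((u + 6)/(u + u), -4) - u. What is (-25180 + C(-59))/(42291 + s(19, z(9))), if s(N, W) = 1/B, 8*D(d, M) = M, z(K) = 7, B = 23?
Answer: -581831/972694 ≈ -0.59816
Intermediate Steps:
D(d, M) = M/8
s(N, W) = 1/23
C(u) = 1 + 2*u (C(u) = -2*((⅛)*(-4) - u) = -2*(-½ - u) = 1 + 2*u)
(-25180 + C(-59))/(42291 + s(19, z(9))) = (-25180 + (1 + 2*(-59)))/(42291 + 1/23) = (-25180 + (1 - 118))/(972694/23) = (-25180 - 117)*(23/972694) = -25297*23/972694 = -581831/972694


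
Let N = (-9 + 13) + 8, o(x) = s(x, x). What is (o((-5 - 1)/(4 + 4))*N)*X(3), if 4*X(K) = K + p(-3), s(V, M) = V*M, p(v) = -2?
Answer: 27/16 ≈ 1.6875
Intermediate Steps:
s(V, M) = M*V
o(x) = x**2 (o(x) = x*x = x**2)
X(K) = -1/2 + K/4 (X(K) = (K - 2)/4 = (-2 + K)/4 = -1/2 + K/4)
N = 12 (N = 4 + 8 = 12)
(o((-5 - 1)/(4 + 4))*N)*X(3) = (((-5 - 1)/(4 + 4))**2*12)*(-1/2 + (1/4)*3) = ((-6/8)**2*12)*(-1/2 + 3/4) = ((-6*1/8)**2*12)*(1/4) = ((-3/4)**2*12)*(1/4) = ((9/16)*12)*(1/4) = (27/4)*(1/4) = 27/16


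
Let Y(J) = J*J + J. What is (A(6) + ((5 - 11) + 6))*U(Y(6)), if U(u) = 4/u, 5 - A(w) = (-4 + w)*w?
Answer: -⅔ ≈ -0.66667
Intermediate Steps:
A(w) = 5 - w*(-4 + w) (A(w) = 5 - (-4 + w)*w = 5 - w*(-4 + w))
Y(J) = J + J² (Y(J) = J² + J = J + J²)
(A(6) + ((5 - 11) + 6))*U(Y(6)) = ((5 - 1*6² + 4*6) + ((5 - 11) + 6))*(4/((6*(1 + 6)))) = ((5 - 1*36 + 24) + (-6 + 6))*(4/((6*7))) = ((5 - 36 + 24) + 0)*(4/42) = (-7 + 0)*(4*(1/42)) = -7*2/21 = -⅔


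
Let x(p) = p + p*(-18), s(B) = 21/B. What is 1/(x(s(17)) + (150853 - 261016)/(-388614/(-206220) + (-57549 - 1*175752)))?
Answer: -8018490601/164602000311 ≈ -0.048714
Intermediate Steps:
x(p) = -17*p (x(p) = p - 18*p = -17*p)
1/(x(s(17)) + (150853 - 261016)/(-388614/(-206220) + (-57549 - 1*175752))) = 1/(-357/17 + (150853 - 261016)/(-388614/(-206220) + (-57549 - 1*175752))) = 1/(-357/17 - 110163/(-388614*(-1/206220) + (-57549 - 175752))) = 1/(-17*21/17 - 110163/(64769/34370 - 233301)) = 1/(-21 - 110163/(-8018490601/34370)) = 1/(-21 - 110163*(-34370/8018490601)) = 1/(-21 + 3786302310/8018490601) = 1/(-164602000311/8018490601) = -8018490601/164602000311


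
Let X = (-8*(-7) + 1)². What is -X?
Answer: -3249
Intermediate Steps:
X = 3249 (X = (56 + 1)² = 57² = 3249)
-X = -1*3249 = -3249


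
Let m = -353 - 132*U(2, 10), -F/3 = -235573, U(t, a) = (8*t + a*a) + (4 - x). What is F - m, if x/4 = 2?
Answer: 721856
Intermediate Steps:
x = 8 (x = 4*2 = 8)
U(t, a) = -4 + a² + 8*t (U(t, a) = (8*t + a*a) + (4 - 1*8) = (8*t + a²) + (4 - 8) = (a² + 8*t) - 4 = -4 + a² + 8*t)
F = 706719 (F = -3*(-235573) = 706719)
m = -15137 (m = -353 - 132*(-4 + 10² + 8*2) = -353 - 132*(-4 + 100 + 16) = -353 - 132*112 = -353 - 14784 = -15137)
F - m = 706719 - 1*(-15137) = 706719 + 15137 = 721856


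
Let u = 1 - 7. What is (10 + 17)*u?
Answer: -162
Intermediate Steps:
u = -6
(10 + 17)*u = (10 + 17)*(-6) = 27*(-6) = -162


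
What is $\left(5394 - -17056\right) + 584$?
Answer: $23034$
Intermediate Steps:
$\left(5394 - -17056\right) + 584 = \left(5394 + 17056\right) + 584 = 22450 + 584 = 23034$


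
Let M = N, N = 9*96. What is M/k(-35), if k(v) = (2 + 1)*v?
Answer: -288/35 ≈ -8.2286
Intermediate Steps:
N = 864
M = 864
k(v) = 3*v
M/k(-35) = 864/((3*(-35))) = 864/(-105) = 864*(-1/105) = -288/35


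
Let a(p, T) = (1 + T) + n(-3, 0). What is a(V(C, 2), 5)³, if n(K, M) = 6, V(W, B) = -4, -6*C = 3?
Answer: 1728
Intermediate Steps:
C = -½ (C = -⅙*3 = -½ ≈ -0.50000)
a(p, T) = 7 + T (a(p, T) = (1 + T) + 6 = 7 + T)
a(V(C, 2), 5)³ = (7 + 5)³ = 12³ = 1728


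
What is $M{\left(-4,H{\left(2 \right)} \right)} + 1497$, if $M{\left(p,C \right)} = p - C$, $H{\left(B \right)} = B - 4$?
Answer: $1495$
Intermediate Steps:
$H{\left(B \right)} = -4 + B$ ($H{\left(B \right)} = B - 4 = -4 + B$)
$M{\left(-4,H{\left(2 \right)} \right)} + 1497 = \left(-4 - \left(-4 + 2\right)\right) + 1497 = \left(-4 - -2\right) + 1497 = \left(-4 + 2\right) + 1497 = -2 + 1497 = 1495$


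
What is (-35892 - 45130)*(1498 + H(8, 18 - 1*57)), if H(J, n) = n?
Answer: -118211098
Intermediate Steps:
(-35892 - 45130)*(1498 + H(8, 18 - 1*57)) = (-35892 - 45130)*(1498 + (18 - 1*57)) = -81022*(1498 + (18 - 57)) = -81022*(1498 - 39) = -81022*1459 = -118211098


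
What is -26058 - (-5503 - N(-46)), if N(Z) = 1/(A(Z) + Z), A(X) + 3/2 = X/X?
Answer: -1911617/93 ≈ -20555.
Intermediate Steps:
A(X) = -½ (A(X) = -3/2 + X/X = -3/2 + 1 = -½)
N(Z) = 1/(-½ + Z)
-26058 - (-5503 - N(-46)) = -26058 - (-5503 - 2/(-1 + 2*(-46))) = -26058 - (-5503 - 2/(-1 - 92)) = -26058 - (-5503 - 2/(-93)) = -26058 - (-5503 - 2*(-1)/93) = -26058 - (-5503 - 1*(-2/93)) = -26058 - (-5503 + 2/93) = -26058 - 1*(-511777/93) = -26058 + 511777/93 = -1911617/93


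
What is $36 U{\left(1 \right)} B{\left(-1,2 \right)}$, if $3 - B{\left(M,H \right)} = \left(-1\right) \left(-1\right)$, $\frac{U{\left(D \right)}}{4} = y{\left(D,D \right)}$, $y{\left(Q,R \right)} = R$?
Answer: $288$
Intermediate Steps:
$U{\left(D \right)} = 4 D$
$B{\left(M,H \right)} = 2$ ($B{\left(M,H \right)} = 3 - \left(-1\right) \left(-1\right) = 3 - 1 = 2$)
$36 U{\left(1 \right)} B{\left(-1,2 \right)} = 36 \cdot 4 \cdot 1 \cdot 2 = 36 \cdot 4 \cdot 2 = 144 \cdot 2 = 288$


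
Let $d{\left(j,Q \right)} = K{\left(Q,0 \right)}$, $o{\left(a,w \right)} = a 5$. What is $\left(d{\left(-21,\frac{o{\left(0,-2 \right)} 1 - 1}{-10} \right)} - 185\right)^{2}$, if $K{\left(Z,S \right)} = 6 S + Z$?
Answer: $\frac{3418801}{100} \approx 34188.0$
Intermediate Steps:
$o{\left(a,w \right)} = 5 a$
$K{\left(Z,S \right)} = Z + 6 S$
$d{\left(j,Q \right)} = Q$ ($d{\left(j,Q \right)} = Q + 6 \cdot 0 = Q + 0 = Q$)
$\left(d{\left(-21,\frac{o{\left(0,-2 \right)} 1 - 1}{-10} \right)} - 185\right)^{2} = \left(\frac{5 \cdot 0 \cdot 1 - 1}{-10} - 185\right)^{2} = \left(\left(0 \cdot 1 - 1\right) \left(- \frac{1}{10}\right) - 185\right)^{2} = \left(\left(0 - 1\right) \left(- \frac{1}{10}\right) - 185\right)^{2} = \left(\left(-1\right) \left(- \frac{1}{10}\right) - 185\right)^{2} = \left(\frac{1}{10} - 185\right)^{2} = \left(- \frac{1849}{10}\right)^{2} = \frac{3418801}{100}$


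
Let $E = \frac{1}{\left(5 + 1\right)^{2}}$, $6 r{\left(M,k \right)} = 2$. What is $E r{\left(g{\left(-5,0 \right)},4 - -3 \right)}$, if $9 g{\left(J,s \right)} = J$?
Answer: $\frac{1}{108} \approx 0.0092593$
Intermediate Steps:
$g{\left(J,s \right)} = \frac{J}{9}$
$r{\left(M,k \right)} = \frac{1}{3}$ ($r{\left(M,k \right)} = \frac{1}{6} \cdot 2 = \frac{1}{3}$)
$E = \frac{1}{36}$ ($E = \frac{1}{6^{2}} = \frac{1}{36} \approx 0.027778$)
$E r{\left(g{\left(-5,0 \right)},4 - -3 \right)} = \frac{1}{36} \cdot \frac{1}{3} = \frac{1}{108}$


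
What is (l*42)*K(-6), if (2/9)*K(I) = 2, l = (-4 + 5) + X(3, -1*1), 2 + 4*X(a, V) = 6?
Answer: 756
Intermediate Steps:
X(a, V) = 1 (X(a, V) = -½ + (¼)*6 = -½ + 3/2 = 1)
l = 2 (l = (-4 + 5) + 1 = 1 + 1 = 2)
K(I) = 9 (K(I) = (9/2)*2 = 9)
(l*42)*K(-6) = (2*42)*9 = 84*9 = 756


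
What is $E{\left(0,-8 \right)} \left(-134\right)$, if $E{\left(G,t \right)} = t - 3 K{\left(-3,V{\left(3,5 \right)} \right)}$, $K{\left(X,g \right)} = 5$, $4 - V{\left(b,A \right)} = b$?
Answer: $3082$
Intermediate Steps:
$V{\left(b,A \right)} = 4 - b$
$E{\left(G,t \right)} = -15 + t$ ($E{\left(G,t \right)} = t - 15 = -15 + t$)
$E{\left(0,-8 \right)} \left(-134\right) = \left(-15 - 8\right) \left(-134\right) = \left(-23\right) \left(-134\right) = 3082$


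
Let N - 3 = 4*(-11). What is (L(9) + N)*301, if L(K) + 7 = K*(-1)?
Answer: -17157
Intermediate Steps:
L(K) = -7 - K (L(K) = -7 + K*(-1) = -7 - K)
N = -41 (N = 3 + 4*(-11) = 3 - 44 = -41)
(L(9) + N)*301 = ((-7 - 1*9) - 41)*301 = ((-7 - 9) - 41)*301 = (-16 - 41)*301 = -57*301 = -17157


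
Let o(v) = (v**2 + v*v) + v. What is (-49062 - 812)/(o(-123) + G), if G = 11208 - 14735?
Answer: -24937/13304 ≈ -1.8744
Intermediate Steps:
o(v) = v + 2*v**2 (o(v) = (v**2 + v**2) + v = 2*v**2 + v = v + 2*v**2)
G = -3527
(-49062 - 812)/(o(-123) + G) = (-49062 - 812)/(-123*(1 + 2*(-123)) - 3527) = -49874/(-123*(1 - 246) - 3527) = -49874/(-123*(-245) - 3527) = -49874/(30135 - 3527) = -49874/26608 = -49874*1/26608 = -24937/13304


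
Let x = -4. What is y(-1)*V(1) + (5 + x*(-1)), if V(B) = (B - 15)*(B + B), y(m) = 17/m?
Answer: 485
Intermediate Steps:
V(B) = 2*B*(-15 + B) (V(B) = (-15 + B)*(2*B) = 2*B*(-15 + B))
y(-1)*V(1) + (5 + x*(-1)) = (17/(-1))*(2*1*(-15 + 1)) + (5 - 4*(-1)) = (17*(-1))*(2*1*(-14)) + (5 + 4) = -17*(-28) + 9 = 476 + 9 = 485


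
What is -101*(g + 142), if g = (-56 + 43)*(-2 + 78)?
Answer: 85446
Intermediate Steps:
g = -988 (g = -13*76 = -988)
-101*(g + 142) = -101*(-988 + 142) = -101*(-846) = 85446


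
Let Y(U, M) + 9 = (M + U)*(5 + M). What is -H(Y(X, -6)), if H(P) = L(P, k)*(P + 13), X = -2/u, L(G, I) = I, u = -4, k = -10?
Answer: 95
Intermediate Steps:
X = 1/2 (X = -2/(-4) = -2*(-1/4) = 1/2 ≈ 0.50000)
Y(U, M) = -9 + (5 + M)*(M + U) (Y(U, M) = -9 + (M + U)*(5 + M) = -9 + (5 + M)*(M + U))
H(P) = -130 - 10*P (H(P) = -10*(P + 13) = -10*(13 + P) = -130 - 10*P)
-H(Y(X, -6)) = -(-130 - 10*(-9 + (-6)**2 + 5*(-6) + 5*(1/2) - 6*1/2)) = -(-130 - 10*(-9 + 36 - 30 + 5/2 - 3)) = -(-130 - 10*(-7/2)) = -(-130 + 35) = -1*(-95) = 95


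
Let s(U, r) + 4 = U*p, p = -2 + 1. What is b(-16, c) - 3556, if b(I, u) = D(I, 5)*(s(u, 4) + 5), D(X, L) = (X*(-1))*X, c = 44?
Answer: 7452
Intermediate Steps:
p = -1
D(X, L) = -X² (D(X, L) = (-X)*X = -X²)
s(U, r) = -4 - U (s(U, r) = -4 + U*(-1) = -4 - U)
b(I, u) = -I²*(1 - u) (b(I, u) = (-I²)*((-4 - u) + 5) = (-I²)*(1 - u) = -I²*(1 - u))
b(-16, c) - 3556 = (-16)²*(-1 + 44) - 3556 = 256*43 - 3556 = 11008 - 3556 = 7452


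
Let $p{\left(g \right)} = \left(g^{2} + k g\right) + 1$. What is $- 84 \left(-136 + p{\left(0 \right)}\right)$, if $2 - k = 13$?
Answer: $11340$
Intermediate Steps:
$k = -11$ ($k = 2 - 13 = -11$)
$p{\left(g \right)} = 1 + g^{2} - 11 g$ ($p{\left(g \right)} = \left(g^{2} - 11 g\right) + 1 = 1 + g^{2} - 11 g$)
$- 84 \left(-136 + p{\left(0 \right)}\right) = - 84 \left(-136 + \left(1 + 0^{2} - 0\right)\right) = - 84 \left(-136 + \left(1 + 0 + 0\right)\right) = - 84 \left(-136 + 1\right) = \left(-84\right) \left(-135\right) = 11340$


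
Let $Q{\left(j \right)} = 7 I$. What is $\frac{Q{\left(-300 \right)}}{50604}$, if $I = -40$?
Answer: $- \frac{70}{12651} \approx -0.0055332$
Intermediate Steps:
$Q{\left(j \right)} = -280$ ($Q{\left(j \right)} = 7 \left(-40\right) = -280$)
$\frac{Q{\left(-300 \right)}}{50604} = - \frac{280}{50604} = \left(-280\right) \frac{1}{50604} = - \frac{70}{12651}$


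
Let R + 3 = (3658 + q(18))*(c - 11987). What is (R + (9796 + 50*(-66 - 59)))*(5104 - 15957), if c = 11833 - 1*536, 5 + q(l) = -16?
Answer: 27197476911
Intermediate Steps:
q(l) = -21 (q(l) = -5 - 16 = -21)
c = 11297 (c = 11833 - 536 = 11297)
R = -2509533 (R = -3 + (3658 - 21)*(11297 - 11987) = -3 + 3637*(-690) = -3 - 2509530 = -2509533)
(R + (9796 + 50*(-66 - 59)))*(5104 - 15957) = (-2509533 + (9796 + 50*(-66 - 59)))*(5104 - 15957) = (-2509533 + (9796 + 50*(-125)))*(-10853) = (-2509533 + (9796 - 6250))*(-10853) = (-2509533 + 3546)*(-10853) = -2505987*(-10853) = 27197476911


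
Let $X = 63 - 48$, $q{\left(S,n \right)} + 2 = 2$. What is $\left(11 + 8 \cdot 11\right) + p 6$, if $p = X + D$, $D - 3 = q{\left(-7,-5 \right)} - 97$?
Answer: $-375$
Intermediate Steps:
$q{\left(S,n \right)} = 0$ ($q{\left(S,n \right)} = -2 + 2 = 0$)
$X = 15$ ($X = 63 - 48 = 15$)
$D = -94$ ($D = 3 + \left(0 - 97\right) = 3 - 97 = -94$)
$p = -79$ ($p = 15 - 94 = -79$)
$\left(11 + 8 \cdot 11\right) + p 6 = \left(11 + 8 \cdot 11\right) - 474 = \left(11 + 88\right) - 474 = 99 - 474 = -375$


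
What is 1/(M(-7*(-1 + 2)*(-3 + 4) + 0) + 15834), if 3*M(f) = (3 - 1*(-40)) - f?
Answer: 3/47552 ≈ 6.3089e-5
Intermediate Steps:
M(f) = 43/3 - f/3 (M(f) = ((3 - 1*(-40)) - f)/3 = ((3 + 40) - f)/3 = (43 - f)/3 = 43/3 - f/3)
1/(M(-7*(-1 + 2)*(-3 + 4) + 0) + 15834) = 1/((43/3 - (-7*(-1 + 2)*(-3 + 4) + 0)/3) + 15834) = 1/((43/3 - (-7 + 0)/3) + 15834) = 1/((43/3 - 1/3*(-7)) + 15834) = 1/((43/3 + 7/3) + 15834) = 1/(50/3 + 15834) = 1/(47552/3) = 3/47552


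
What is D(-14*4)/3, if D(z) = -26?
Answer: -26/3 ≈ -8.6667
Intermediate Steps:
D(-14*4)/3 = -26/3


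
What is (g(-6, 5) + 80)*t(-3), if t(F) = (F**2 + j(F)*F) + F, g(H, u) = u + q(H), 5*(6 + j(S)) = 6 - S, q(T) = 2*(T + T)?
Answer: 5673/5 ≈ 1134.6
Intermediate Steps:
q(T) = 4*T (q(T) = 2*(2*T) = 4*T)
j(S) = -24/5 - S/5 (j(S) = -6 + (6 - S)/5 = -6 + (6/5 - S/5) = -24/5 - S/5)
g(H, u) = u + 4*H
t(F) = F + F**2 + F*(-24/5 - F/5) (t(F) = (F**2 + (-24/5 - F/5)*F) + F = (F**2 + F*(-24/5 - F/5)) + F = F + F**2 + F*(-24/5 - F/5))
(g(-6, 5) + 80)*t(-3) = ((5 + 4*(-6)) + 80)*((1/5)*(-3)*(-19 + 4*(-3))) = ((5 - 24) + 80)*((1/5)*(-3)*(-19 - 12)) = (-19 + 80)*((1/5)*(-3)*(-31)) = 61*(93/5) = 5673/5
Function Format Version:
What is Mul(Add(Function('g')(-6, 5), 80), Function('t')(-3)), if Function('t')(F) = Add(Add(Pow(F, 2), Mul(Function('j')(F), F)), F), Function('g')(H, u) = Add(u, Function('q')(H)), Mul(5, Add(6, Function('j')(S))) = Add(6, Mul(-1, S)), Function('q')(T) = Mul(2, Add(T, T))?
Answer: Rational(5673, 5) ≈ 1134.6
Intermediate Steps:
Function('q')(T) = Mul(4, T) (Function('q')(T) = Mul(2, Mul(2, T)) = Mul(4, T))
Function('j')(S) = Add(Rational(-24, 5), Mul(Rational(-1, 5), S)) (Function('j')(S) = Add(-6, Mul(Rational(1, 5), Add(6, Mul(-1, S)))) = Add(-6, Add(Rational(6, 5), Mul(Rational(-1, 5), S))) = Add(Rational(-24, 5), Mul(Rational(-1, 5), S)))
Function('g')(H, u) = Add(u, Mul(4, H))
Function('t')(F) = Add(F, Pow(F, 2), Mul(F, Add(Rational(-24, 5), Mul(Rational(-1, 5), F)))) (Function('t')(F) = Add(Add(Pow(F, 2), Mul(Add(Rational(-24, 5), Mul(Rational(-1, 5), F)), F)), F) = Add(Add(Pow(F, 2), Mul(F, Add(Rational(-24, 5), Mul(Rational(-1, 5), F)))), F) = Add(F, Pow(F, 2), Mul(F, Add(Rational(-24, 5), Mul(Rational(-1, 5), F)))))
Mul(Add(Function('g')(-6, 5), 80), Function('t')(-3)) = Mul(Add(Add(5, Mul(4, -6)), 80), Mul(Rational(1, 5), -3, Add(-19, Mul(4, -3)))) = Mul(Add(Add(5, -24), 80), Mul(Rational(1, 5), -3, Add(-19, -12))) = Mul(Add(-19, 80), Mul(Rational(1, 5), -3, -31)) = Mul(61, Rational(93, 5)) = Rational(5673, 5)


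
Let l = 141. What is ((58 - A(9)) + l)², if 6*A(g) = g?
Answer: 156025/4 ≈ 39006.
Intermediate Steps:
A(g) = g/6
((58 - A(9)) + l)² = ((58 - 9/6) + 141)² = ((58 - 1*3/2) + 141)² = ((58 - 3/2) + 141)² = (113/2 + 141)² = (395/2)² = 156025/4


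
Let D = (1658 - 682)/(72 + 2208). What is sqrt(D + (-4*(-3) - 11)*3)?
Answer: sqrt(278445)/285 ≈ 1.8515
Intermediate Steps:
D = 122/285 (D = 976/2280 = 976*(1/2280) = 122/285 ≈ 0.42807)
sqrt(D + (-4*(-3) - 11)*3) = sqrt(122/285 + (-4*(-3) - 11)*3) = sqrt(122/285 + (12 - 11)*3) = sqrt(122/285 + 1*3) = sqrt(122/285 + 3) = sqrt(977/285) = sqrt(278445)/285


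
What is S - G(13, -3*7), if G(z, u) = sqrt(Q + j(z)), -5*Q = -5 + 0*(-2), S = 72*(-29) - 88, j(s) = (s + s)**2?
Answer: -2176 - sqrt(677) ≈ -2202.0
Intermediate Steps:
j(s) = 4*s**2 (j(s) = (2*s)**2 = 4*s**2)
S = -2176 (S = -2088 - 88 = -2176)
Q = 1 (Q = -(-5 + 0*(-2))/5 = -(-5 + 0)/5 = -1/5*(-5) = 1)
G(z, u) = sqrt(1 + 4*z**2)
S - G(13, -3*7) = -2176 - sqrt(1 + 4*13**2) = -2176 - sqrt(1 + 4*169) = -2176 - sqrt(1 + 676) = -2176 - sqrt(677)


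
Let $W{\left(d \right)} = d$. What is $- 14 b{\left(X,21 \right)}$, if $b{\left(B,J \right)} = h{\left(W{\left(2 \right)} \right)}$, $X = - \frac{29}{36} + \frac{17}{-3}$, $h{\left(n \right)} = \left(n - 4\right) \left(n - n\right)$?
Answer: $0$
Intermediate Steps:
$h{\left(n \right)} = 0$ ($h{\left(n \right)} = \left(-4 + n\right) 0 = 0$)
$X = - \frac{233}{36}$ ($X = \left(-29\right) \frac{1}{36} + 17 \left(- \frac{1}{3}\right) = - \frac{29}{36} - \frac{17}{3} = - \frac{233}{36} \approx -6.4722$)
$b{\left(B,J \right)} = 0$
$- 14 b{\left(X,21 \right)} = \left(-14\right) 0 = 0$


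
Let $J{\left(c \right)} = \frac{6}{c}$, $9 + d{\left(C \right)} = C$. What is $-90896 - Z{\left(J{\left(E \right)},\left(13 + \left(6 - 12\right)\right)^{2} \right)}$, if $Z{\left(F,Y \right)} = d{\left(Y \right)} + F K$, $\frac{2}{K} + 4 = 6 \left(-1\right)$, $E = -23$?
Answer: $- \frac{10457646}{115} \approx -90936.0$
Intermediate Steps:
$d{\left(C \right)} = -9 + C$
$K = - \frac{1}{5}$ ($K = \frac{2}{-4 + 6 \left(-1\right)} = \frac{2}{-4 - 6} = \frac{2}{-10} = 2 \left(- \frac{1}{10}\right) = - \frac{1}{5} \approx -0.2$)
$Z{\left(F,Y \right)} = -9 + Y - \frac{F}{5}$ ($Z{\left(F,Y \right)} = \left(-9 + Y\right) + F \left(- \frac{1}{5}\right) = \left(-9 + Y\right) - \frac{F}{5} = -9 + Y - \frac{F}{5}$)
$-90896 - Z{\left(J{\left(E \right)},\left(13 + \left(6 - 12\right)\right)^{2} \right)} = -90896 - \left(-9 + \left(13 + \left(6 - 12\right)\right)^{2} - \frac{6 \frac{1}{-23}}{5}\right) = -90896 - \left(-9 + \left(13 + \left(6 - 12\right)\right)^{2} - \frac{6 \left(- \frac{1}{23}\right)}{5}\right) = -90896 - \left(-9 + \left(13 - 6\right)^{2} - - \frac{6}{115}\right) = -90896 - \left(-9 + 7^{2} + \frac{6}{115}\right) = -90896 - \left(-9 + 49 + \frac{6}{115}\right) = -90896 - \frac{4606}{115} = - \frac{10457646}{115}$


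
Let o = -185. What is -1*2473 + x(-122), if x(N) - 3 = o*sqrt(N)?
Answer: -2470 - 185*I*sqrt(122) ≈ -2470.0 - 2043.4*I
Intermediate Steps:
x(N) = 3 - 185*sqrt(N)
-1*2473 + x(-122) = -1*2473 + (3 - 185*I*sqrt(122)) = -2473 + (3 - 185*I*sqrt(122)) = -2470 - 185*I*sqrt(122)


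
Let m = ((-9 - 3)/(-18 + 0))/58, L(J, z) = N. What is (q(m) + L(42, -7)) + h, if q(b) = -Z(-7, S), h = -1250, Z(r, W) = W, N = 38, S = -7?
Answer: -1205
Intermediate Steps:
L(J, z) = 38
m = 1/87 (m = -12/(-18)*(1/58) = -12*(-1/18)*(1/58) = (⅔)*(1/58) = 1/87 ≈ 0.011494)
q(b) = 7 (q(b) = -1*(-7) = 7)
(q(m) + L(42, -7)) + h = (7 + 38) - 1250 = 45 - 1250 = -1205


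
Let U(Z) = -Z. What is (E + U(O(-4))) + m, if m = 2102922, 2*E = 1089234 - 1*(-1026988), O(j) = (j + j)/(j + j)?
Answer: 3161032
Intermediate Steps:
O(j) = 1 (O(j) = (2*j)/((2*j)) = (2*j)*(1/(2*j)) = 1)
E = 1058111 (E = (1089234 - 1*(-1026988))/2 = (1089234 + 1026988)/2 = (½)*2116222 = 1058111)
(E + U(O(-4))) + m = (1058111 - 1*1) + 2102922 = (1058111 - 1) + 2102922 = 1058110 + 2102922 = 3161032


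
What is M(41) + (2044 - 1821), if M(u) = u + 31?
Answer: 295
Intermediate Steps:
M(u) = 31 + u
M(41) + (2044 - 1821) = (31 + 41) + (2044 - 1821) = 72 + 223 = 295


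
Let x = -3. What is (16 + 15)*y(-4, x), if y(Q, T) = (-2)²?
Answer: 124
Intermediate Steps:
y(Q, T) = 4
(16 + 15)*y(-4, x) = (16 + 15)*4 = 31*4 = 124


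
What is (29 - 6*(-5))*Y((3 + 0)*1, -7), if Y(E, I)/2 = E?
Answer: 354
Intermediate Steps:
Y(E, I) = 2*E
(29 - 6*(-5))*Y((3 + 0)*1, -7) = (29 - 6*(-5))*(2*((3 + 0)*1)) = (29 + 30)*(2*(3*1)) = 59*(2*3) = 59*6 = 354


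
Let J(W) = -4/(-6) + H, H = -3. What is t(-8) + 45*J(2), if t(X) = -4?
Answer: -109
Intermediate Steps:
J(W) = -7/3 (J(W) = -4/(-6) - 3 = -4*(-⅙) - 3 = ⅔ - 3 = -7/3)
t(-8) + 45*J(2) = -4 + 45*(-7/3) = -4 - 105 = -109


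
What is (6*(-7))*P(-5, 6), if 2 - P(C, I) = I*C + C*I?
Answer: -2604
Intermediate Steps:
P(C, I) = 2 - 2*C*I (P(C, I) = 2 - (I*C + C*I) = 2 - (C*I + C*I) = 2 - 2*C*I)
(6*(-7))*P(-5, 6) = (6*(-7))*(2 - 2*(-5)*6) = -42*(2 + 60) = -42*62 = -2604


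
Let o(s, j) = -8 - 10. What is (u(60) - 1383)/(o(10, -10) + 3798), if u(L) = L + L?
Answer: -421/1260 ≈ -0.33413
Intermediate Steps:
u(L) = 2*L
o(s, j) = -18
(u(60) - 1383)/(o(10, -10) + 3798) = (2*60 - 1383)/(-18 + 3798) = (120 - 1383)/3780 = -1263*1/3780 = -421/1260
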